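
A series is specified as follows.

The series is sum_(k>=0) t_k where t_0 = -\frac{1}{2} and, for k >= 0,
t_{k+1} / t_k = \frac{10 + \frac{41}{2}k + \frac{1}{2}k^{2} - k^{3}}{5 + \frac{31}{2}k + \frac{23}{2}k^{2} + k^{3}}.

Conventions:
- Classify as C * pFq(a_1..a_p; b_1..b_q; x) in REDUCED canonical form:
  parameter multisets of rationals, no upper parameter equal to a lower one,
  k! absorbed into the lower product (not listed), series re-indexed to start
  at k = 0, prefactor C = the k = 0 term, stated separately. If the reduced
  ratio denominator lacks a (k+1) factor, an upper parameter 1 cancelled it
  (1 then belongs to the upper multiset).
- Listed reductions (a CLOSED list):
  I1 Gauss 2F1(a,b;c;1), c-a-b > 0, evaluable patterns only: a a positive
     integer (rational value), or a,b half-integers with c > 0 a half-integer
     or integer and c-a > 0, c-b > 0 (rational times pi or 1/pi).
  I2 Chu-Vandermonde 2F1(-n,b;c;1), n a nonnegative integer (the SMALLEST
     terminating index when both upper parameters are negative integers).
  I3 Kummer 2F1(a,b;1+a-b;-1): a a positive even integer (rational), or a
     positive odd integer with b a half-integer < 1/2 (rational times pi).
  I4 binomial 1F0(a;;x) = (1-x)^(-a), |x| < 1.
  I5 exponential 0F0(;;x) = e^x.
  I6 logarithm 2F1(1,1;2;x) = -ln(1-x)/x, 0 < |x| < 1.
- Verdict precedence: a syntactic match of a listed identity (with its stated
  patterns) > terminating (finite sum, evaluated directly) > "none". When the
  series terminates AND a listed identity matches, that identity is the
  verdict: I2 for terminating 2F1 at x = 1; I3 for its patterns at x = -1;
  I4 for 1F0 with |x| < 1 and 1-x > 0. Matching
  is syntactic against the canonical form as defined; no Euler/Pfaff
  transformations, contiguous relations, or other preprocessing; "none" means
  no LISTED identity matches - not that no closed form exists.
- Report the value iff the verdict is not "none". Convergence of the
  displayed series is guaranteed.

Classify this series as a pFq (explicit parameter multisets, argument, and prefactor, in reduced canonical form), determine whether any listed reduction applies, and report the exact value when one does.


First insight: with t_0 = -\frac{1}{2}, roots of the ratio polynomials (C = -1/2, x = -1) are the negated parameters.
Adjacent-term ratio: r(k) = -1 * (k-5) (k+4) / [(k+10) (k+1)] - rational in k, leading ratio -1; with t_0 = -\frac{1}{2}, classification follows.

At argument -1: a 2F1 with upper {-5, 4}, lower {10}, scaled by C = -\frac{1}{2}. Verdict (x = -1): Kummer's theorem (I3) applies (x = -1; c = 10 equals 1+a-b for upper {-5, 4}: listed pattern). Value: -3.


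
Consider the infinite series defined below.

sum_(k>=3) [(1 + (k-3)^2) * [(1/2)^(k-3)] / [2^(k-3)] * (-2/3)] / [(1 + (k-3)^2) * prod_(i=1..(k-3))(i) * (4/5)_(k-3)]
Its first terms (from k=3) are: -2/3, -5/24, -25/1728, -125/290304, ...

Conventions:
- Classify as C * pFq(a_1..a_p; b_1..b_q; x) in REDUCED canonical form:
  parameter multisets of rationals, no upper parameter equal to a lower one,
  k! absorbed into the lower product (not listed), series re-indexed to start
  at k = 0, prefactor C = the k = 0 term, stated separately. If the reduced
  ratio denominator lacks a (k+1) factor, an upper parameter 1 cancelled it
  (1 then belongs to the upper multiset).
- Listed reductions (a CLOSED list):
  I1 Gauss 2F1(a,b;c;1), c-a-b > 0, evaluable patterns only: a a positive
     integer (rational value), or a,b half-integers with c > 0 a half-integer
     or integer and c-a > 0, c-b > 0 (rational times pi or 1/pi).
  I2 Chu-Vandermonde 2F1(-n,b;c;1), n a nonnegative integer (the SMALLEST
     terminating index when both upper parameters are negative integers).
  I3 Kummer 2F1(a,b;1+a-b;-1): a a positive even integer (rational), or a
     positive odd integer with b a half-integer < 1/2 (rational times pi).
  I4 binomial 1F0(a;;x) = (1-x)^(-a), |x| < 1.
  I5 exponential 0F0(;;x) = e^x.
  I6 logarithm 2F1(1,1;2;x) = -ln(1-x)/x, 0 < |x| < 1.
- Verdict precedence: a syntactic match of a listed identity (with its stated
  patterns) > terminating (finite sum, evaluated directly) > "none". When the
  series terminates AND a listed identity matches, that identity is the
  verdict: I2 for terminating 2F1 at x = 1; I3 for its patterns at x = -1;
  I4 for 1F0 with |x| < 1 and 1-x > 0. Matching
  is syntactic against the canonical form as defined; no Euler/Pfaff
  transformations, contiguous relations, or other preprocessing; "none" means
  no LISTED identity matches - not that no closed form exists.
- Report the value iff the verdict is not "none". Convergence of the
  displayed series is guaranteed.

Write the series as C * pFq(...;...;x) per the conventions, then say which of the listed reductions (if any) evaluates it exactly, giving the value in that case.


Prefactor -2/3, argument 1/4: 0F1 with upper {-} over lower {4/5}. Verdict: none - at argument 1/4 the multisets {-} ; {4/5} match no listed identity.

First insight: from the first term -2/3: k^2 + 1 divides numerator and denominator alike; C = -2/3, x = 1/4 after cancelling.
Term ratio: r(k) = (1/4) * 1 / [(k+4/5) (k+1)] - rational in k, leading ratio (1/4); with t_0 = -2/3, classification follows.


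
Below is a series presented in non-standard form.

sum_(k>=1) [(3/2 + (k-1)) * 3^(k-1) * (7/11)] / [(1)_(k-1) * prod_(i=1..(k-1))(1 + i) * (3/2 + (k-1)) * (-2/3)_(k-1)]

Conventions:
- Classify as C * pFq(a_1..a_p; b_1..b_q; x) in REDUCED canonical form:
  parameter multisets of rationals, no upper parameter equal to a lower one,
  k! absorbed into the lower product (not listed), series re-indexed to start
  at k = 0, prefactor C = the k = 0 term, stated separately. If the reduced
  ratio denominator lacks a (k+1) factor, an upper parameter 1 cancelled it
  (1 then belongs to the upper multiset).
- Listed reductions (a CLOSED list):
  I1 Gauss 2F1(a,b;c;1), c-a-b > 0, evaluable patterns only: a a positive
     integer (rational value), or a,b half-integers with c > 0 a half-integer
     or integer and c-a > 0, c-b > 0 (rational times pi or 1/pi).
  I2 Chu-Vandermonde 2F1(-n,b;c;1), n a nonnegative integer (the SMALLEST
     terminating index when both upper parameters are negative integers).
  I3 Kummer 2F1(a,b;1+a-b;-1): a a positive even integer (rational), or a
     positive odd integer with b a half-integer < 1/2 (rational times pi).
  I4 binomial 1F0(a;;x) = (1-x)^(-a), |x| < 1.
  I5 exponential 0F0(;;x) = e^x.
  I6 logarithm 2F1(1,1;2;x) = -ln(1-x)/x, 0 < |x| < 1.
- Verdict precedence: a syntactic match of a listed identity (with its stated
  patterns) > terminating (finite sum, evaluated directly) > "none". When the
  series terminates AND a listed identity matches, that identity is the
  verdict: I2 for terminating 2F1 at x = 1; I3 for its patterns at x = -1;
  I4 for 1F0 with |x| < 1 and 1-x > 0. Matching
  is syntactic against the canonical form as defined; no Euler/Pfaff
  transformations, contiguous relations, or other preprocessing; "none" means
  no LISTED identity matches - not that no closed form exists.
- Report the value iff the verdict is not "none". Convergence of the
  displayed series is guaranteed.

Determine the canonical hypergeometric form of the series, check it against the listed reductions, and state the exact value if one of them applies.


Reduced: x = 3, 0F2, upper = {-}, lower = {-2/3, 2}, C = 7/11. Verdict: none. Every listed pattern misses the 0F2 form at 3, upper {-}.

Key observation: t_0 = 7/11 here, and (1)_k (C = 7/11) is k! itself.
Term ratio: r(k) = 3 * 1 / [(k-2/3) (k+2) (k+1)] - rational; roots negated = parameters, x = 3, C = 7/11.


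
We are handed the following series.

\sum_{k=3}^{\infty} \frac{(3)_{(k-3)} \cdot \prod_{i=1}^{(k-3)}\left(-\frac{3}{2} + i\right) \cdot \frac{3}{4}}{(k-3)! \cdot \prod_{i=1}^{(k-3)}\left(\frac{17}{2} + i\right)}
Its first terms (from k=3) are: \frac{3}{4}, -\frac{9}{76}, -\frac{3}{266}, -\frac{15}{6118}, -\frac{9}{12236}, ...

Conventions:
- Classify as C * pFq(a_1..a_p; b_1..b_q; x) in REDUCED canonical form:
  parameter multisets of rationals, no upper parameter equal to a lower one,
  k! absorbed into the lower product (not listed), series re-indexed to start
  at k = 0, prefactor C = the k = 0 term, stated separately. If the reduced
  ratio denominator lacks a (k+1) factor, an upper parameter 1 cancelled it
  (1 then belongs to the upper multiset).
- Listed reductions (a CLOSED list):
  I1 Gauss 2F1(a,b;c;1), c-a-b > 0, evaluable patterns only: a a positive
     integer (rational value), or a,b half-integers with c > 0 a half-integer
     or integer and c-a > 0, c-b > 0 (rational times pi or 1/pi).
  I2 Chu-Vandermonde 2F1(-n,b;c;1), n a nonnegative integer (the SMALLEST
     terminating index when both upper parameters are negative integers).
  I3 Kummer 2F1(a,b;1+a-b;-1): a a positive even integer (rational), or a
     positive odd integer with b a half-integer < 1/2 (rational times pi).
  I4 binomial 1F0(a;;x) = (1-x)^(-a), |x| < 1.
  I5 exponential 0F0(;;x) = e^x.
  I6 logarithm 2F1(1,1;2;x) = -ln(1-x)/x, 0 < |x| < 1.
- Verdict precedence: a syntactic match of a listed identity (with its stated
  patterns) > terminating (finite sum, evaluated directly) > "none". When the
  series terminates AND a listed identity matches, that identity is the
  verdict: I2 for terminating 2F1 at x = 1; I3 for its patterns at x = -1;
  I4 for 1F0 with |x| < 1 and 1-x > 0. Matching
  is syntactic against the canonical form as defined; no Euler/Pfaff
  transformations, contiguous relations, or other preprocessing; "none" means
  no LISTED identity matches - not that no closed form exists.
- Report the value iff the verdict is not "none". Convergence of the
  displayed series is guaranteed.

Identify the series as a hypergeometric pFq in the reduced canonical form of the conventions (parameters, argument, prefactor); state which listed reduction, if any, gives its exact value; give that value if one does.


Structural cue: from the first term \frac{3}{4}: the lower running product (prefactor 3/4) is a rising factorial.
Adjacent-term ratio: r(k) = 1 * (k-\frac{1}{2}) (k+3) / [(k+\frac{19}{2}) (k+1)] - poly over poly, x = 1 from leading terms; C = \frac{3}{4} at k = 0.

At argument 1: a 2F1 with upper {-\frac{1}{2}, 3}, lower {\frac{19}{2}}, scaled by C = \frac{3}{4}. Verdict: Gauss (I1, integer-parameter pattern) matches (x = 1: the Gamma ratio telescopes since c-a-b = 7 > 0 and a = 3 in Z>0). Its exact value is \frac{1105}{1792}.


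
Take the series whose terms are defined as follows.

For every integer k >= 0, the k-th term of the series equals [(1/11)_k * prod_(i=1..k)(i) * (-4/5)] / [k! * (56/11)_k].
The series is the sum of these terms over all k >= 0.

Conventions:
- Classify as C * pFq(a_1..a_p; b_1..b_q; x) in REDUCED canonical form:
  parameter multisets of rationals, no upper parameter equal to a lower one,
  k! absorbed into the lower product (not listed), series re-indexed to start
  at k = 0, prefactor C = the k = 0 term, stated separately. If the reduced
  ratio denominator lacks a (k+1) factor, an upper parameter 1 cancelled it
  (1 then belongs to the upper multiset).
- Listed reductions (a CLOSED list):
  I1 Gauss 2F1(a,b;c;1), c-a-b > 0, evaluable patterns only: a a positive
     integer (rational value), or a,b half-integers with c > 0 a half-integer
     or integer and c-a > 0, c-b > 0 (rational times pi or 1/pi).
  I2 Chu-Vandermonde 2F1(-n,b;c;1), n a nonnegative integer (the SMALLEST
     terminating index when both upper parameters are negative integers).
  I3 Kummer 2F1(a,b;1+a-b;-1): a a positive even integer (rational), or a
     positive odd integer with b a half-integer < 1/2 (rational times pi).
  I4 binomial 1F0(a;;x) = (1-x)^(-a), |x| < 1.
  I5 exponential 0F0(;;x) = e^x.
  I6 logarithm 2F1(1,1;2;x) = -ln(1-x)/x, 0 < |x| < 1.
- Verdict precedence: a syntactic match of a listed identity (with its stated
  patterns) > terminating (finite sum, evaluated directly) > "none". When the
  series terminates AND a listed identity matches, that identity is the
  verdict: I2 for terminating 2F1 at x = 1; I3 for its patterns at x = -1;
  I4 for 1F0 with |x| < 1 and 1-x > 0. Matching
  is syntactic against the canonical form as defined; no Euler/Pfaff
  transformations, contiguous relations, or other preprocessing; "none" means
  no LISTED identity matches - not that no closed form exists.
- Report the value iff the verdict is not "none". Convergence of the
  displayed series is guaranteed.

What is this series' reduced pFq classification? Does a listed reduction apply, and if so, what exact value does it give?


Structural cue: with t_0 = -4/5, the running product (C = -4/5) telescopes to a rising factorial.
Ratio: r(k) = 1 * (k+1/11) (k+1) / [(k+56/11) (k+1)] ; factor over Q: parameters, x = 1, and C = -4/5.

Prefactor -4/5, argument 1: 2F1 with upper {1/11, 1} over lower {56/11}. Verdict: Gauss (I1, integer-parameter pattern) matches (x = 1: the Gamma ratio telescopes since c-a-b = 4 > 0 and a = 1 in Z>0). Sum: -9/11.


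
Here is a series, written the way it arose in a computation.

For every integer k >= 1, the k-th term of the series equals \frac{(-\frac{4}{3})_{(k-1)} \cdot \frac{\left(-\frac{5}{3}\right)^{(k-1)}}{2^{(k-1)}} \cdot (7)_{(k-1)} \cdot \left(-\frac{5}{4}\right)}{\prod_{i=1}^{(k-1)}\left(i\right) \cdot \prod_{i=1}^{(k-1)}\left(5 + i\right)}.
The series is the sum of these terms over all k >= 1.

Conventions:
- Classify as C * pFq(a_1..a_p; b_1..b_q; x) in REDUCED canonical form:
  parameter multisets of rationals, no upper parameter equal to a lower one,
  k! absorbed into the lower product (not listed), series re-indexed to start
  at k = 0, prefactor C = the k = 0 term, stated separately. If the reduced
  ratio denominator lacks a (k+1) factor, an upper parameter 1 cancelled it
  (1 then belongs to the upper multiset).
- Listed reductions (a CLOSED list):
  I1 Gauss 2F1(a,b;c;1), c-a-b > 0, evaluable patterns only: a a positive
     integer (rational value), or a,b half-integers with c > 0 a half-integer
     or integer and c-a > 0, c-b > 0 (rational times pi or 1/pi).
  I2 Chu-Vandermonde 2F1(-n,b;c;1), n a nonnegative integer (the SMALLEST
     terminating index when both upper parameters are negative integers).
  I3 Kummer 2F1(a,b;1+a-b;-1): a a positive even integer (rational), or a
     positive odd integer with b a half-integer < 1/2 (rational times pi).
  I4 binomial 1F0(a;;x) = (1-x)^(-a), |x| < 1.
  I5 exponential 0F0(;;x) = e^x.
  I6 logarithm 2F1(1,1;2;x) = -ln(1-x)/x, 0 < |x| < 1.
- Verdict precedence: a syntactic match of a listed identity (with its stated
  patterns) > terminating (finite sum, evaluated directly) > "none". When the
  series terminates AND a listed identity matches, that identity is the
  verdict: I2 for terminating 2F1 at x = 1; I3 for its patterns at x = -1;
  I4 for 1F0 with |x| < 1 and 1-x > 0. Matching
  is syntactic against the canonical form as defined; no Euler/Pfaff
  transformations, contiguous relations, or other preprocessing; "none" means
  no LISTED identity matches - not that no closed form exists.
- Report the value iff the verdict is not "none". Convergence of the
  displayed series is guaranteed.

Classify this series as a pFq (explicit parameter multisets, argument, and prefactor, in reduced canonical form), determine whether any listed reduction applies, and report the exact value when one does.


Prefactor -\frac{5}{4}, argument -\frac{5}{6}: 2F1 with upper {-\frac{4}{3}, 7} over lower {6}. Verdict: none (x = -\frac{5}{6}): each listed identity misses the multisets {-\frac{4}{3}, 7} ; {6}.

First insight: from the first term -\frac{5}{4}: the product of the first k integers (C = -5/4) is k!.
Ratio: r(k) = -\frac{5}{6} * (k-\frac{4}{3}) (k+7) / [(k+6) (k+1)] - rational in k, leading ratio -\frac{5}{6}; with t_0 = -\frac{5}{4}, classification follows.


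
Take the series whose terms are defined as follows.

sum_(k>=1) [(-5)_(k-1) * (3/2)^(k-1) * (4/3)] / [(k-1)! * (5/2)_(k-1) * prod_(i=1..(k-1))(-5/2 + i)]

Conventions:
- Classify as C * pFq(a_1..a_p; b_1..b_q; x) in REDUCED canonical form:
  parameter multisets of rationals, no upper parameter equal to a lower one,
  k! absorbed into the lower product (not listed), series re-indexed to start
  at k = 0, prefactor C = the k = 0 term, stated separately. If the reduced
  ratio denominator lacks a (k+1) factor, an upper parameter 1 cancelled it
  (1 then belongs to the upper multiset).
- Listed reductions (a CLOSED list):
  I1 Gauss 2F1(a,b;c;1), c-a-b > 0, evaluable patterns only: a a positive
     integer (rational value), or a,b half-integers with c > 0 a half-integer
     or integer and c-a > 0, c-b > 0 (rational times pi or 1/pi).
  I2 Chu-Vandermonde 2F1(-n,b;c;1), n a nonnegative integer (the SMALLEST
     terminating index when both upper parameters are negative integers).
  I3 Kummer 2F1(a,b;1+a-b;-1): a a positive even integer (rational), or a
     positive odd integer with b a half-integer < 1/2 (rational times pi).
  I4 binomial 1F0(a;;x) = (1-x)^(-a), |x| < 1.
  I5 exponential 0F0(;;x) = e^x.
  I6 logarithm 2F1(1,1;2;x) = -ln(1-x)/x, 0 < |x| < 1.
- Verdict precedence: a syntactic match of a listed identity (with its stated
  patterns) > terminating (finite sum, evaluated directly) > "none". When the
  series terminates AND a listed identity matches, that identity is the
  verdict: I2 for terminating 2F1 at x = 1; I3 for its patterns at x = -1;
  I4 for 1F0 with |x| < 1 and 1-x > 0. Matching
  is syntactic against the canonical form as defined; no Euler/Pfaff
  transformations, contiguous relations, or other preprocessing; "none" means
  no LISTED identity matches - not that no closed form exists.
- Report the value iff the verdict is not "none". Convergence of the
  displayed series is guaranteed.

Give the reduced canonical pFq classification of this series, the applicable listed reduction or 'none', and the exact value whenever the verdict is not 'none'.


Canonical form: C = 4/3 times 1F2 with upper {-5}, lower {-3/2, 5/2}, x = 3/2. Verdict: terminating at k = 5: the factor (-5)_k kills every later term; summing the 6 survivors is exact. Sum: 39556/6825.

First insight: t_0 being 4/3, the lower running product (C = 4/3, x = 3/2) is a rising factorial.
Ratio: r(k) = (3/2) * (k-5) / [(k-3/2) (k+5/2) (k+1)] ; factor over Q: parameters, x = (3/2), and C = 4/3.


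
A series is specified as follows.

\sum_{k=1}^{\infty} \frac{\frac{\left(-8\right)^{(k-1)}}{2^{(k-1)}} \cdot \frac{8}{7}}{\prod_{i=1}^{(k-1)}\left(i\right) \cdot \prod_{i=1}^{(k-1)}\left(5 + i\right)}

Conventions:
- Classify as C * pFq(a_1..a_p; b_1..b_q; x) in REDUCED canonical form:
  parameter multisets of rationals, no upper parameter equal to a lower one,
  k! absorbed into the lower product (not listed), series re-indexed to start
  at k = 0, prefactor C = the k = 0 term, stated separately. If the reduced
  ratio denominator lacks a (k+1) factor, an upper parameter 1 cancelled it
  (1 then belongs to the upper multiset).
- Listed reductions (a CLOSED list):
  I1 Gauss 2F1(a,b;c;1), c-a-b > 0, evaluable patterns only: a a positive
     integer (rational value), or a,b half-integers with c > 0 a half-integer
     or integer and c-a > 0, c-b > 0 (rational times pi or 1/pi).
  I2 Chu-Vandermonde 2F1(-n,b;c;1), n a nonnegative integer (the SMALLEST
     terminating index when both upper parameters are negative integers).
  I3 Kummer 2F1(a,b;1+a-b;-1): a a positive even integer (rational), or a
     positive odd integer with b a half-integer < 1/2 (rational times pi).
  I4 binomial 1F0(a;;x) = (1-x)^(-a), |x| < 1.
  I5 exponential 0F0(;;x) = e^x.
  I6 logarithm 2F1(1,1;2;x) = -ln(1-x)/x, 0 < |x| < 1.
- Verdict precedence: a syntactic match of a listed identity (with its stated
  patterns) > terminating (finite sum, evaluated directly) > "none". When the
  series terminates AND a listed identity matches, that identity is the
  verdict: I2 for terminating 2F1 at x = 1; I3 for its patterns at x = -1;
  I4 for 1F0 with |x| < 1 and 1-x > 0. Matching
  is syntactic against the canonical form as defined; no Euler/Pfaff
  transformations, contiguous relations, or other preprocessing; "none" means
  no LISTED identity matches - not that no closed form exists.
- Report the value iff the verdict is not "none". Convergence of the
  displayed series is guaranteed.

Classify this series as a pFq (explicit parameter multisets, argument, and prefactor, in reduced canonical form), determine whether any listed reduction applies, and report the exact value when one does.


Key observation: from the first term \frac{8}{7}: the lower running product (C = 8/7, x = -4) is a rising factorial.
Term ratio: r(k) = -4 * 1 / [(k+6) (k+1)] - poly over poly, x = -4 from leading terms; C = \frac{8}{7} at k = 0.

The series (x = -4) is 0F1: upper {-}, lower {6}, prefactor \frac{8}{7}. Verdict: none (x = -4): each listed identity misses the multisets {-} ; {6}.


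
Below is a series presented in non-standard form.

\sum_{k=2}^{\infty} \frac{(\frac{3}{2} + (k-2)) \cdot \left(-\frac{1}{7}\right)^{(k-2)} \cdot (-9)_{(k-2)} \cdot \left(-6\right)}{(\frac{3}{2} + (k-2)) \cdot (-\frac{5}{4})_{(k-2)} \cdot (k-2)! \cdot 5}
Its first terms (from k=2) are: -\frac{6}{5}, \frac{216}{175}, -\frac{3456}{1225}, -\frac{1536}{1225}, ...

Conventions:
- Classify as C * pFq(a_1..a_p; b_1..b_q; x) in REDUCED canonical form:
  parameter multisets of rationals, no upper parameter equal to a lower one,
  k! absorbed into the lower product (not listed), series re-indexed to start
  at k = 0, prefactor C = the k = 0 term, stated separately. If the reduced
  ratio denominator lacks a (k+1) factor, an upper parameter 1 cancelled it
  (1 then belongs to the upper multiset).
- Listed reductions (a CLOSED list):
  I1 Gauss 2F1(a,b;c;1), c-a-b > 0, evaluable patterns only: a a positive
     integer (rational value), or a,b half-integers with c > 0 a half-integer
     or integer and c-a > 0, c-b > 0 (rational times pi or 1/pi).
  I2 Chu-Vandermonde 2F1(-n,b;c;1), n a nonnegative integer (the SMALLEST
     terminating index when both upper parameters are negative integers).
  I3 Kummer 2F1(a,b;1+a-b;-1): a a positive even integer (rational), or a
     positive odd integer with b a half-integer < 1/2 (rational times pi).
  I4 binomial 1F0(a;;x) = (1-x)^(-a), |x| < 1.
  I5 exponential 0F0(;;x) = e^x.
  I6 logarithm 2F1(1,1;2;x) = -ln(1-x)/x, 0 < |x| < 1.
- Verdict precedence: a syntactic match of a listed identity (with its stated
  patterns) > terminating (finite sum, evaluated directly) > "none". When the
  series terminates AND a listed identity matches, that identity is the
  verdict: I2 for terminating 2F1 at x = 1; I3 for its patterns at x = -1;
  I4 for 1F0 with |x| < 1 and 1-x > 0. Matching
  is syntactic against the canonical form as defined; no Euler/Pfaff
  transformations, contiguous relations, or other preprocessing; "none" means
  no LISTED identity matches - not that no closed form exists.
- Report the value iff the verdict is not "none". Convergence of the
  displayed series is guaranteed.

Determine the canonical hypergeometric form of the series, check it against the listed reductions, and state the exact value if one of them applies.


Key observation: t_0 being -\frac{6}{5}, the constant factors (prefactor -6/5) combine into one prefactor.
Term ratio: r(k) = -\frac{1}{7} * (k-9) / [(k-\frac{5}{4}) (k+1)] - rational in k. x = -\frac{1}{7}; t_0 = -\frac{6}{5}; negate the roots.

Reduced: x = -\frac{1}{7}, 1F1, upper = {-9}, lower = {-\frac{5}{4}}, C = -\frac{6}{5}. Verdict: terminating at k = 9: the factor (-9)_k kills every later term; summing the 10 survivors is exact. Its exact value is -\frac{57777764187429218}{13748317534672875}.


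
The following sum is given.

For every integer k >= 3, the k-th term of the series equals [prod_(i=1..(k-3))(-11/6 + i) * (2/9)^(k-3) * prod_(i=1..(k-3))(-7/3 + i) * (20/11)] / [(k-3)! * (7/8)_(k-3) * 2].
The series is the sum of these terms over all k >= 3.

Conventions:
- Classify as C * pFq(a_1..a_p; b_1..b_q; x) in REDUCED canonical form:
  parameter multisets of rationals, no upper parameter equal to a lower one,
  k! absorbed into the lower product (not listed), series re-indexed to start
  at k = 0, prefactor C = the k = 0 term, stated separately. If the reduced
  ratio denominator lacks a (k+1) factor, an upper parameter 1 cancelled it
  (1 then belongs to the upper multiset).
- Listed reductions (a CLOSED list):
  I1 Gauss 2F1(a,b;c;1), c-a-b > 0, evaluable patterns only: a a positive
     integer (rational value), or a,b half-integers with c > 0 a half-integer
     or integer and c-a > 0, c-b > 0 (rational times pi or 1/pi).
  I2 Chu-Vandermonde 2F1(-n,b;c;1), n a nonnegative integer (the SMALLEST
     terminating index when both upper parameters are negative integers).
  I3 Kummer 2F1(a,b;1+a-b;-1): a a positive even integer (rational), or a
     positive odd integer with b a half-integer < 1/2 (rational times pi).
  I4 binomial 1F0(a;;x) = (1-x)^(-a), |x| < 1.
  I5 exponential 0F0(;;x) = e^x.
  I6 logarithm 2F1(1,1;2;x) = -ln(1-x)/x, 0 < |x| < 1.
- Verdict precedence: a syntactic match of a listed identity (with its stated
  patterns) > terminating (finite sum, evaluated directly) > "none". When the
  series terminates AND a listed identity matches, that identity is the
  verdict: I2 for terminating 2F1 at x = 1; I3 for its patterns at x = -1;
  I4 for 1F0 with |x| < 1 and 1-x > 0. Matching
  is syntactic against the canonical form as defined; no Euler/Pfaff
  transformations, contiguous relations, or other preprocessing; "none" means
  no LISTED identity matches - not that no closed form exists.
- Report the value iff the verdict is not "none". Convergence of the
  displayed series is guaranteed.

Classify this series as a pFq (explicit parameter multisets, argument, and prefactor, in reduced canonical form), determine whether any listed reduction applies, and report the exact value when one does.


With C = 10/11: the canonical form is 2F1(-4/3, -5/6; 7/8; 2/9). Verdict: no listed reduction: x = 2/9 and upper {-4/3, -5/6} fail every I1-I6 pattern.

Structural cue: t_0 being 10/11, the running product (prefactor 10/11) telescopes to a rising factorial.
Consecutive-term ratio: r(k) = (2/9) * (k-4/3) (k-5/6) / [(k+7/8) (k+1)] ; factor over Q: parameters, x = (2/9), and C = 10/11.


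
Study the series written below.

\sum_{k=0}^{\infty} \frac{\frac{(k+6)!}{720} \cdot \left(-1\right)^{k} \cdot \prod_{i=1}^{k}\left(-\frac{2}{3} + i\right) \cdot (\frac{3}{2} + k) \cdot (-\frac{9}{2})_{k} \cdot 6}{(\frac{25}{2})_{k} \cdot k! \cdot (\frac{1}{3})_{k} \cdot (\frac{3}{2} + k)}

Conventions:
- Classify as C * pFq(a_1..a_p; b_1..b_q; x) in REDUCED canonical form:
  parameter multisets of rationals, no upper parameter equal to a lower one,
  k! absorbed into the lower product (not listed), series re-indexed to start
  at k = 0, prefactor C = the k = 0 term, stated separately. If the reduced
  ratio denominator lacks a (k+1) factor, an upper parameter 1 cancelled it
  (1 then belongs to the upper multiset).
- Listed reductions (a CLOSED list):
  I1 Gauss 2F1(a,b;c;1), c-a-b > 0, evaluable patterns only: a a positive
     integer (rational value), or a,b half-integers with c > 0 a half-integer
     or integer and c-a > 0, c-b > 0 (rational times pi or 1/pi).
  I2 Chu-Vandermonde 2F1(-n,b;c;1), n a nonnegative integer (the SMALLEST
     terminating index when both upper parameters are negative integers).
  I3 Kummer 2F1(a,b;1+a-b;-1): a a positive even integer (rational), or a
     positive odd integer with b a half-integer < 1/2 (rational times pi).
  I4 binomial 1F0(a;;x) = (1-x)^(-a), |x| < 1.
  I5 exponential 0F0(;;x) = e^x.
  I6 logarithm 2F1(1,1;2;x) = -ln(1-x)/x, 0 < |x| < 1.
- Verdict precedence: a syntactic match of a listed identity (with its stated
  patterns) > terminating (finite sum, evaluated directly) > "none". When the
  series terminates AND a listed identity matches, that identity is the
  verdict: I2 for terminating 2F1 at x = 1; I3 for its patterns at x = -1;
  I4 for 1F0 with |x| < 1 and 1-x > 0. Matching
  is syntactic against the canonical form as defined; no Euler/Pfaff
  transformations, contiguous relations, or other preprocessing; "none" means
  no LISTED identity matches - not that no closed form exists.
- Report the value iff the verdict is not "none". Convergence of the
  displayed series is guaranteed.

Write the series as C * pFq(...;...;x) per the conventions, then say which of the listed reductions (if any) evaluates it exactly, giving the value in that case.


x = -1 here; the reduced form reads 2F1, upper {-\frac{9}{2}, 7}, lower {\frac{25}{2}}, C = 6. Verdict at x = -1: Kummer's theorem (I3) matches (x = -1; c = \frac{25}{2} equals 1+a-b for upper {-\frac{9}{2}, 7}: listed pattern). Hence: \frac{1003917915}{67108864} \cdot \pi.

The tell: from the first term 6: the factorial ratio (prefactor 6) (k+a-1)!/(a-1)! is a rising factorial (a)_k.
Step ratio: r(k) = -1 * (k-\frac{9}{2}) (k+7) / [(k+\frac{25}{2}) (k+1)] ; factor over Q: parameters, x = -1, and C = 6.


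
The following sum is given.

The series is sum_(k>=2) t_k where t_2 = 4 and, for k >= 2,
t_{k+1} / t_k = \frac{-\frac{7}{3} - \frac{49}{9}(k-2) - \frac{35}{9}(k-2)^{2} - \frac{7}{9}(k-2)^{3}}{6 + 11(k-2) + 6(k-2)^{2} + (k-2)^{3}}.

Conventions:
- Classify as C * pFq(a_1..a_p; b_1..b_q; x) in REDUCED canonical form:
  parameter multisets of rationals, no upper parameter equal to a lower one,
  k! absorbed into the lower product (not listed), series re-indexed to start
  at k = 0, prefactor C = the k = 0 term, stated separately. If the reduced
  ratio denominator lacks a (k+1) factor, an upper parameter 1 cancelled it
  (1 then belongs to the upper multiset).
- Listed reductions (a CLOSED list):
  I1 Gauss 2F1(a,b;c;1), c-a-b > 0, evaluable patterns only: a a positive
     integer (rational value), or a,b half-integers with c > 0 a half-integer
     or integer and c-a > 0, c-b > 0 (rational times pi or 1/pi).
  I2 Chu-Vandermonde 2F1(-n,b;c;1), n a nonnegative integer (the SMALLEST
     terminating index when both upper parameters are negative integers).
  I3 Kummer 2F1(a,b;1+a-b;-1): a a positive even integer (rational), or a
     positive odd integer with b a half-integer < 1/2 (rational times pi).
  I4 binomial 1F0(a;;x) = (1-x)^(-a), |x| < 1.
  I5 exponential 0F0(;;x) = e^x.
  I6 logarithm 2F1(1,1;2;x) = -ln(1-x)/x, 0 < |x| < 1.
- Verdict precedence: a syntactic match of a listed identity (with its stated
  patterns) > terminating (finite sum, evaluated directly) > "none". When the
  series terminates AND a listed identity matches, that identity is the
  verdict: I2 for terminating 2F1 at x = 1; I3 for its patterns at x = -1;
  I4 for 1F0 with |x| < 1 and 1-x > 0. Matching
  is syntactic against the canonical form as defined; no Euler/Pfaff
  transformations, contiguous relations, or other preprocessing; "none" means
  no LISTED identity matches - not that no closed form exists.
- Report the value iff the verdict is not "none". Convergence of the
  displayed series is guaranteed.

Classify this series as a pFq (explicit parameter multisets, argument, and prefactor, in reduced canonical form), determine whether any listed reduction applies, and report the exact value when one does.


The series (x = -\frac{7}{9}) is 2F1: upper {1, 1}, lower {2}, prefactor 4. Verdict: this is logarithm (I6) (the logarithm: parameters (1,1;2), x = -\frac{7}{9}). Hence: \frac{36}{7} \cdot \ln\left(\frac{16}{9}\right).

Key step: t_0 = 4 here, and the expanded ratio factors over Q; prefactor 4, roots give parameters.
Consecutive-term ratio: r(k) = -\frac{7}{9} * (k+1) (k+1) / [(k+2) (k+1)] - rational in k. x = -\frac{7}{9}; t_0 = 4; negate the roots.


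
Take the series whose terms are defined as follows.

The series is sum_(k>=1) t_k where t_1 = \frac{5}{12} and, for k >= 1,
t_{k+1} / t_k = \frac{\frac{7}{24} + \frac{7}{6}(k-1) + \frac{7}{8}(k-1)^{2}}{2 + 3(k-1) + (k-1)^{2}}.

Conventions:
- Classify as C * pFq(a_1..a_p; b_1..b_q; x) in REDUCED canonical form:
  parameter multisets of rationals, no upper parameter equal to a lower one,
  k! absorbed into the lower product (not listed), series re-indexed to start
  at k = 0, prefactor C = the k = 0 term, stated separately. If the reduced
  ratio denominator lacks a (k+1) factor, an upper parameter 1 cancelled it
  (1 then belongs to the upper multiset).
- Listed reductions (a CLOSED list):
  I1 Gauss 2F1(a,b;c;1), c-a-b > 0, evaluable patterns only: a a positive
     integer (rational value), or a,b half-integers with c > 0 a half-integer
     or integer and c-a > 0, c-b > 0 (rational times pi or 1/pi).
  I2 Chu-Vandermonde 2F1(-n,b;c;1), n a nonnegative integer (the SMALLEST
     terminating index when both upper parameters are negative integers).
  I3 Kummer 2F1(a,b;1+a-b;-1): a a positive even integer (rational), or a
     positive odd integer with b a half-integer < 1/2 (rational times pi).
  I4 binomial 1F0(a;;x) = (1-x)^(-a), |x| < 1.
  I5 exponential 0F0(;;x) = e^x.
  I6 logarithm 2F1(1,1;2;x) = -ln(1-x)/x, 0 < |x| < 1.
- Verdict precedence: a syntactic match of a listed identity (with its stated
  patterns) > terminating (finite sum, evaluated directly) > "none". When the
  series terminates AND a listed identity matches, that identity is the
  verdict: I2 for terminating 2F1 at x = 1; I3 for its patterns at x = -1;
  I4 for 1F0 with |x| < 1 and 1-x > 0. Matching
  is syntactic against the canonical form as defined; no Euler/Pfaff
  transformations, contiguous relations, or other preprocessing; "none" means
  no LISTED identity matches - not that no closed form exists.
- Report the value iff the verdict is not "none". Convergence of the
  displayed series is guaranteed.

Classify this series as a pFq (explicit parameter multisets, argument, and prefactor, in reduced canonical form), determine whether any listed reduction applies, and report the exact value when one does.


Structural cue: x = \frac{7}{8} and the expanded ratio factors over Q; C = 5/12, roots give parameters.
Term ratio: r(k) = \frac{7}{8} * (k+\frac{1}{3}) (k+1) / [(k+2) (k+1)] - poly over poly, x = \frac{7}{8} from leading terms; C = \frac{5}{12} at k = 0.

At argument \frac{7}{8}: a 2F1 with upper {\frac{1}{3}, 1}, lower {2}, scaled by C = \frac{5}{12}. Verdict: none. No listed pattern accepts 2F1(\frac{1}{3}, 1; 2; \frac{7}{8}).


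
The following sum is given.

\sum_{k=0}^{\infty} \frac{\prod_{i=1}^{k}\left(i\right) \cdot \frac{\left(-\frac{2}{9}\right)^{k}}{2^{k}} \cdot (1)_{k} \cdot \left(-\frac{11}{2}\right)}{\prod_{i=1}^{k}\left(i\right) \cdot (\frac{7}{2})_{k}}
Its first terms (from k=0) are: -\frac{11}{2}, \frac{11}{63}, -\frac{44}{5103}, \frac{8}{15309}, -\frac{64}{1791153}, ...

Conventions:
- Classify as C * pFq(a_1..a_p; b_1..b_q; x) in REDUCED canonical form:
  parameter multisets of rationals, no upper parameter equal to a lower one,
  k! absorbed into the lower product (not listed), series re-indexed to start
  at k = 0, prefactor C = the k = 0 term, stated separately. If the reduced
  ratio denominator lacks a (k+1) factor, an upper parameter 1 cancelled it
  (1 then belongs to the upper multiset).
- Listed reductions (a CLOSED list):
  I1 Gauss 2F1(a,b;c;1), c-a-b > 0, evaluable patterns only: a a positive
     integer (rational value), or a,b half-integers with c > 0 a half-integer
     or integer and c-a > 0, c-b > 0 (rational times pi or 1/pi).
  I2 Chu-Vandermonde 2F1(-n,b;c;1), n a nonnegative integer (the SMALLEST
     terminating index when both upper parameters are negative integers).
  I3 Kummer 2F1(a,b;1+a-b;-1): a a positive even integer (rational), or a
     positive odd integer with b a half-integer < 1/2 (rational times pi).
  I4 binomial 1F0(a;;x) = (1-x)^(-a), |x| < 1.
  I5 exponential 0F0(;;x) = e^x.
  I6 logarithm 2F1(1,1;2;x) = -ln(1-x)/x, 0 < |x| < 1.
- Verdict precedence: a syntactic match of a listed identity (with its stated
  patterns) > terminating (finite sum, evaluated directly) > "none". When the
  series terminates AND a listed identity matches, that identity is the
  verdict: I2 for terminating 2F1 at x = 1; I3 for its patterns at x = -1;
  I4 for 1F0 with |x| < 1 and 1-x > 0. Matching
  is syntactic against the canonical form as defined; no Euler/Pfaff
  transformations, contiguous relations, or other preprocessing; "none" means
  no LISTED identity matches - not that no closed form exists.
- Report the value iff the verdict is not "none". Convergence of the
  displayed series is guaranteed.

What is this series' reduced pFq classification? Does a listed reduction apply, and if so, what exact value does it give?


With C = -\frac{11}{2}: the canonical form is 2F1(1, 1; \frac{7}{2}; -\frac{1}{9}). Verdict: none - at argument -\frac{1}{9} the multisets {1, 1} ; {\frac{7}{2}} match no listed identity.

Structural cue: x = -\frac{1}{9} and the two k-th powers (prefactor -11/2) combine into one argument.
Adjacent-term ratio: r(k) = -\frac{1}{9} * (k+1) (k+1) / [(k+\frac{7}{2}) (k+1)] - rational in k. x = -\frac{1}{9}; t_0 = -\frac{11}{2}; negate the roots.


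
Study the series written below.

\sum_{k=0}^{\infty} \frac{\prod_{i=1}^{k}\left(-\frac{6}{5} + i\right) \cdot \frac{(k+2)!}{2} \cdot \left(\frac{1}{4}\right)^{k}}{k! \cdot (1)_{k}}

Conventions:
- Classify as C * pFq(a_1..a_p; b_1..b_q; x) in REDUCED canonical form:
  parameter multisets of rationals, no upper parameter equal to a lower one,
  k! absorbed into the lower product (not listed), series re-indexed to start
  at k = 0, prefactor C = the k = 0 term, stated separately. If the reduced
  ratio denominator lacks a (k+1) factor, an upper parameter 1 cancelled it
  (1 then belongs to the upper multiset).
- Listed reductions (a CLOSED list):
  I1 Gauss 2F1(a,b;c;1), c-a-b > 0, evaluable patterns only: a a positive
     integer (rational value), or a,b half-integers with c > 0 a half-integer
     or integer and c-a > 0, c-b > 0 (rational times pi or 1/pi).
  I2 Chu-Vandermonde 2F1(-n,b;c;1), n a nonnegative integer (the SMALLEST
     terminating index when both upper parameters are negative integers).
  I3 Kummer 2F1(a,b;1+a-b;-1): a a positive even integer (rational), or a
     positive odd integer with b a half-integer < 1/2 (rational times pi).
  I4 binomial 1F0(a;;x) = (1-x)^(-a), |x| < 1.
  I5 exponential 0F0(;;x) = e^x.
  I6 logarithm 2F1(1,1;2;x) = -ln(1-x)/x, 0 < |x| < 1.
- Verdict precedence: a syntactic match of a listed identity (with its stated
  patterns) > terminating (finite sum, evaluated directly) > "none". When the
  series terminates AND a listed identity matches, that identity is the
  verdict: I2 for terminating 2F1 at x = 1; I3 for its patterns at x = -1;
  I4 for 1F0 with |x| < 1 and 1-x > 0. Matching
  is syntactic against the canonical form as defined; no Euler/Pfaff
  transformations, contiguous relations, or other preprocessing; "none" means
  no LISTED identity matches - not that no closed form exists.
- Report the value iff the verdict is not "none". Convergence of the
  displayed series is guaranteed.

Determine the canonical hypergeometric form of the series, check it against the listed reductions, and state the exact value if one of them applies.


Prefactor 1, argument \frac{1}{4}: 2F1 with upper {-\frac{1}{5}, 3} over lower {1}. Verdict: none - at argument \frac{1}{4} the multisets {-\frac{1}{5}, 3} ; {1} match no listed identity.

Key step: t_0 = 1 here, and the running product (C = 1, x = 1/4) telescopes to a rising factorial.
Step ratio: r(k) = \frac{1}{4} * (k-\frac{1}{5}) (k+3) / [(k+1) (k+1)] - rational in k, leading ratio \frac{1}{4}; with t_0 = 1, classification follows.


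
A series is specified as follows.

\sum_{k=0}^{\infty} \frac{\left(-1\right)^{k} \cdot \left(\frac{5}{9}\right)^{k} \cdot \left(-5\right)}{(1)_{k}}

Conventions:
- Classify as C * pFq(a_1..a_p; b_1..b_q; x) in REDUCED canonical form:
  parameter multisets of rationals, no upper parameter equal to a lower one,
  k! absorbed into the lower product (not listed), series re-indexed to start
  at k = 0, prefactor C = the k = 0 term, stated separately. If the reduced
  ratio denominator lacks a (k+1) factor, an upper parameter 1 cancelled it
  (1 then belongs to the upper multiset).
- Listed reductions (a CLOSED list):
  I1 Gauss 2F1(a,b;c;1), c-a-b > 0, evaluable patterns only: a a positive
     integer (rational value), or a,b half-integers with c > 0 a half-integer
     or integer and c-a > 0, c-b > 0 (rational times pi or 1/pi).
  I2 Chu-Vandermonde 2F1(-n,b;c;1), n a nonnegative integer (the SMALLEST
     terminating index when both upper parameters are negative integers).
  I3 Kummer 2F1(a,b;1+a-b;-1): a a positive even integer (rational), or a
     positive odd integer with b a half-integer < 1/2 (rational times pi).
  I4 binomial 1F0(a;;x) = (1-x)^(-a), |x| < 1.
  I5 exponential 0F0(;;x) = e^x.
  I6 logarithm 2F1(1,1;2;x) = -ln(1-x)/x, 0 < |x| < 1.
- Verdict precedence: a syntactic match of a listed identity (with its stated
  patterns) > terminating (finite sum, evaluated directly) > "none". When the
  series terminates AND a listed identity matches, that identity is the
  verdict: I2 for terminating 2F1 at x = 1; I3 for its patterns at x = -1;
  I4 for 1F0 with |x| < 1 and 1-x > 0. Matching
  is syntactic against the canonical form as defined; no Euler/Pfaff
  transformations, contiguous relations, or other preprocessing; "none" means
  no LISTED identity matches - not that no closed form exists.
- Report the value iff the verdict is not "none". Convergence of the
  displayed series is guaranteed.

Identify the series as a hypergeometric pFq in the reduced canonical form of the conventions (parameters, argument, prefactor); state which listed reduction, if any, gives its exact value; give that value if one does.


At argument -\frac{5}{9}: a 0F0 with upper {-}, lower {-}, scaled by C = -5. Verdict: exponential (I5) matches (the 0F0 exponential series at x = -\frac{5}{9}). Value: \left(-5\right) \cdot e^{-\frac{5}{9}}.

Key observation: from the first term -5: the (-1)^k factor (C = -5, x = -5/9) folds into the argument's sign.
Adjacent-term ratio: r(k) = -\frac{5}{9} * 1 / [(k+1)] - rational; roots negated = parameters, x = -\frac{5}{9}, C = -5.
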